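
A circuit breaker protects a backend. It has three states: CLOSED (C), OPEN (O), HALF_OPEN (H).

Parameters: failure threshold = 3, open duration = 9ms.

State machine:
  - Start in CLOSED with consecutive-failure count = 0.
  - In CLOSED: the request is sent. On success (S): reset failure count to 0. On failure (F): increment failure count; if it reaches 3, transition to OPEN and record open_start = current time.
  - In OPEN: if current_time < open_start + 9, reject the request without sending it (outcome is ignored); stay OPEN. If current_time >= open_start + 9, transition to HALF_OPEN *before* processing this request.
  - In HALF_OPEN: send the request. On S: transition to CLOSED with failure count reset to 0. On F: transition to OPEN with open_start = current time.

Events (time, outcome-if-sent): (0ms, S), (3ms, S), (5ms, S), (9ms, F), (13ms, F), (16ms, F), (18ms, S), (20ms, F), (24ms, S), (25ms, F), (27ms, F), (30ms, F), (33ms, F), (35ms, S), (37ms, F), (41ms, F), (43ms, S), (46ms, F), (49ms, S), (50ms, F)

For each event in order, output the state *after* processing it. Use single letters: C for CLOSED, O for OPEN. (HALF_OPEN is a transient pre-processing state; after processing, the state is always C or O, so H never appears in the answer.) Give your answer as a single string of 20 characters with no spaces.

Answer: CCCCCOOOOOOOOCCCCCCC

Derivation:
State after each event:
  event#1 t=0ms outcome=S: state=CLOSED
  event#2 t=3ms outcome=S: state=CLOSED
  event#3 t=5ms outcome=S: state=CLOSED
  event#4 t=9ms outcome=F: state=CLOSED
  event#5 t=13ms outcome=F: state=CLOSED
  event#6 t=16ms outcome=F: state=OPEN
  event#7 t=18ms outcome=S: state=OPEN
  event#8 t=20ms outcome=F: state=OPEN
  event#9 t=24ms outcome=S: state=OPEN
  event#10 t=25ms outcome=F: state=OPEN
  event#11 t=27ms outcome=F: state=OPEN
  event#12 t=30ms outcome=F: state=OPEN
  event#13 t=33ms outcome=F: state=OPEN
  event#14 t=35ms outcome=S: state=CLOSED
  event#15 t=37ms outcome=F: state=CLOSED
  event#16 t=41ms outcome=F: state=CLOSED
  event#17 t=43ms outcome=S: state=CLOSED
  event#18 t=46ms outcome=F: state=CLOSED
  event#19 t=49ms outcome=S: state=CLOSED
  event#20 t=50ms outcome=F: state=CLOSED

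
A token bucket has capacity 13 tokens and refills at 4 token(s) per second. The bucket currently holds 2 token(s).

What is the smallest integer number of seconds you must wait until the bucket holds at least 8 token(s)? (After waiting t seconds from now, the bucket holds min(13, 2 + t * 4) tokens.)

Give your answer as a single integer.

Answer: 2

Derivation:
Need 2 + t * 4 >= 8, so t >= 6/4.
Smallest integer t = ceil(6/4) = 2.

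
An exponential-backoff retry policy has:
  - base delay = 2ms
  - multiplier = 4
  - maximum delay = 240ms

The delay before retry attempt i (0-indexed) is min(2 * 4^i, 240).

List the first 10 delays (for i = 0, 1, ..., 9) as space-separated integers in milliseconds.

Answer: 2 8 32 128 240 240 240 240 240 240

Derivation:
Computing each delay:
  i=0: min(2*4^0, 240) = 2
  i=1: min(2*4^1, 240) = 8
  i=2: min(2*4^2, 240) = 32
  i=3: min(2*4^3, 240) = 128
  i=4: min(2*4^4, 240) = 240
  i=5: min(2*4^5, 240) = 240
  i=6: min(2*4^6, 240) = 240
  i=7: min(2*4^7, 240) = 240
  i=8: min(2*4^8, 240) = 240
  i=9: min(2*4^9, 240) = 240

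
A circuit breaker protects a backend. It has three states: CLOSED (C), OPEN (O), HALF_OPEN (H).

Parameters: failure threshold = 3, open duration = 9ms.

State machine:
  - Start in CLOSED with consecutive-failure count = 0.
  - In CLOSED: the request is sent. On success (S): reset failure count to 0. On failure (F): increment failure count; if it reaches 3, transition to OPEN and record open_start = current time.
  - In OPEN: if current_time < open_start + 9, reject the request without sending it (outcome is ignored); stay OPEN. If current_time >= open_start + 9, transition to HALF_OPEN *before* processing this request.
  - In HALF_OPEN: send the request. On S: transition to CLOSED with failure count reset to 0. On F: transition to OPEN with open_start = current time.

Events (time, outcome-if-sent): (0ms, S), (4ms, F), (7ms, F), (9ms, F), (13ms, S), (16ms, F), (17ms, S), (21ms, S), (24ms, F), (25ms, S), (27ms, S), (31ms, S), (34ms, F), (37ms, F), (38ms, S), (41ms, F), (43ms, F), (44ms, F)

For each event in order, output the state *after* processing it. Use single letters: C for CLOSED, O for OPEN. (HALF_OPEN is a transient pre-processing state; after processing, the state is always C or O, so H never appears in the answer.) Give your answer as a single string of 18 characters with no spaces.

State after each event:
  event#1 t=0ms outcome=S: state=CLOSED
  event#2 t=4ms outcome=F: state=CLOSED
  event#3 t=7ms outcome=F: state=CLOSED
  event#4 t=9ms outcome=F: state=OPEN
  event#5 t=13ms outcome=S: state=OPEN
  event#6 t=16ms outcome=F: state=OPEN
  event#7 t=17ms outcome=S: state=OPEN
  event#8 t=21ms outcome=S: state=CLOSED
  event#9 t=24ms outcome=F: state=CLOSED
  event#10 t=25ms outcome=S: state=CLOSED
  event#11 t=27ms outcome=S: state=CLOSED
  event#12 t=31ms outcome=S: state=CLOSED
  event#13 t=34ms outcome=F: state=CLOSED
  event#14 t=37ms outcome=F: state=CLOSED
  event#15 t=38ms outcome=S: state=CLOSED
  event#16 t=41ms outcome=F: state=CLOSED
  event#17 t=43ms outcome=F: state=CLOSED
  event#18 t=44ms outcome=F: state=OPEN

Answer: CCCOOOOCCCCCCCCCCO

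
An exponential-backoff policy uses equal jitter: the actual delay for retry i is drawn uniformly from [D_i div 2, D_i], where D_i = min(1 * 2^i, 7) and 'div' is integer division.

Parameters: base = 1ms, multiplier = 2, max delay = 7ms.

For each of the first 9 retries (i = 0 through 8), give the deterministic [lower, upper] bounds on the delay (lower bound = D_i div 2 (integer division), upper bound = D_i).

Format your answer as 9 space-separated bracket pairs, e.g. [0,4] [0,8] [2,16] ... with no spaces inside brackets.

Computing bounds per retry:
  i=0: D_i=min(1*2^0,7)=1, bounds=[0,1]
  i=1: D_i=min(1*2^1,7)=2, bounds=[1,2]
  i=2: D_i=min(1*2^2,7)=4, bounds=[2,4]
  i=3: D_i=min(1*2^3,7)=7, bounds=[3,7]
  i=4: D_i=min(1*2^4,7)=7, bounds=[3,7]
  i=5: D_i=min(1*2^5,7)=7, bounds=[3,7]
  i=6: D_i=min(1*2^6,7)=7, bounds=[3,7]
  i=7: D_i=min(1*2^7,7)=7, bounds=[3,7]
  i=8: D_i=min(1*2^8,7)=7, bounds=[3,7]

Answer: [0,1] [1,2] [2,4] [3,7] [3,7] [3,7] [3,7] [3,7] [3,7]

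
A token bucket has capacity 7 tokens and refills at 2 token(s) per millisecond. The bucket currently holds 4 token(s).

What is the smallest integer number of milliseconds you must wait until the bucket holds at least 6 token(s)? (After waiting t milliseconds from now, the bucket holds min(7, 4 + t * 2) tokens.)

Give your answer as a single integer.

Answer: 1

Derivation:
Need 4 + t * 2 >= 6, so t >= 2/2.
Smallest integer t = ceil(2/2) = 1.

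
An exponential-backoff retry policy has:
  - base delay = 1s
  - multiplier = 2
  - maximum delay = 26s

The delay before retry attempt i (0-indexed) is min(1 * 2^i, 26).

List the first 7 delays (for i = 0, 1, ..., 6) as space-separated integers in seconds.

Computing each delay:
  i=0: min(1*2^0, 26) = 1
  i=1: min(1*2^1, 26) = 2
  i=2: min(1*2^2, 26) = 4
  i=3: min(1*2^3, 26) = 8
  i=4: min(1*2^4, 26) = 16
  i=5: min(1*2^5, 26) = 26
  i=6: min(1*2^6, 26) = 26

Answer: 1 2 4 8 16 26 26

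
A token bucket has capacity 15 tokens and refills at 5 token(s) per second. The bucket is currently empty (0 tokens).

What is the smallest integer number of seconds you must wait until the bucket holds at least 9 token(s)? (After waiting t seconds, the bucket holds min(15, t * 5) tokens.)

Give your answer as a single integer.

Answer: 2

Derivation:
Need t * 5 >= 9, so t >= 9/5.
Smallest integer t = ceil(9/5) = 2.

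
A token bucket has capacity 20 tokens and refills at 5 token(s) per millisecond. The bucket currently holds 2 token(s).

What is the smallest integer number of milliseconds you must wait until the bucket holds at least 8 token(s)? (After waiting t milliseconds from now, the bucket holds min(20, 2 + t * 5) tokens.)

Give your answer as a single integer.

Answer: 2

Derivation:
Need 2 + t * 5 >= 8, so t >= 6/5.
Smallest integer t = ceil(6/5) = 2.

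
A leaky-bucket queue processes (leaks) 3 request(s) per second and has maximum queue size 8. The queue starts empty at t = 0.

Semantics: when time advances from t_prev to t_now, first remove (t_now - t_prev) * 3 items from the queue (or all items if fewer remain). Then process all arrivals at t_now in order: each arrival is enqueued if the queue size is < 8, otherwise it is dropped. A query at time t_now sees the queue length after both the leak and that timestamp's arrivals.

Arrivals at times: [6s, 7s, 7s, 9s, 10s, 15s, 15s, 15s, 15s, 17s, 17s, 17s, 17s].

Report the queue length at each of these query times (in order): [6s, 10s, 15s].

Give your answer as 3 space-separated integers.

Queue lengths at query times:
  query t=6s: backlog = 1
  query t=10s: backlog = 1
  query t=15s: backlog = 4

Answer: 1 1 4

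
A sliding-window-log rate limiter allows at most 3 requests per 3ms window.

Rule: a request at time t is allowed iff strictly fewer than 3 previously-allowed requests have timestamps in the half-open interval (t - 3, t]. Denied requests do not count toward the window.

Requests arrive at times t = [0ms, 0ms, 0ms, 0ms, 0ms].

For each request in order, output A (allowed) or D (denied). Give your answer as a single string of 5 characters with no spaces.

Tracking allowed requests in the window:
  req#1 t=0ms: ALLOW
  req#2 t=0ms: ALLOW
  req#3 t=0ms: ALLOW
  req#4 t=0ms: DENY
  req#5 t=0ms: DENY

Answer: AAADD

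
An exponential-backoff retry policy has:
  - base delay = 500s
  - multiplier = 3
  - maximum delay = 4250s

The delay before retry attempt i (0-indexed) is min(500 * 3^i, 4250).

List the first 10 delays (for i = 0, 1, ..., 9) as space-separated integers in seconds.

Answer: 500 1500 4250 4250 4250 4250 4250 4250 4250 4250

Derivation:
Computing each delay:
  i=0: min(500*3^0, 4250) = 500
  i=1: min(500*3^1, 4250) = 1500
  i=2: min(500*3^2, 4250) = 4250
  i=3: min(500*3^3, 4250) = 4250
  i=4: min(500*3^4, 4250) = 4250
  i=5: min(500*3^5, 4250) = 4250
  i=6: min(500*3^6, 4250) = 4250
  i=7: min(500*3^7, 4250) = 4250
  i=8: min(500*3^8, 4250) = 4250
  i=9: min(500*3^9, 4250) = 4250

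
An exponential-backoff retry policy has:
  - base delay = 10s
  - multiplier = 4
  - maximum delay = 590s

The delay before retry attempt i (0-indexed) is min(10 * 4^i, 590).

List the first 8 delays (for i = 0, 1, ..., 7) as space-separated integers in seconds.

Answer: 10 40 160 590 590 590 590 590

Derivation:
Computing each delay:
  i=0: min(10*4^0, 590) = 10
  i=1: min(10*4^1, 590) = 40
  i=2: min(10*4^2, 590) = 160
  i=3: min(10*4^3, 590) = 590
  i=4: min(10*4^4, 590) = 590
  i=5: min(10*4^5, 590) = 590
  i=6: min(10*4^6, 590) = 590
  i=7: min(10*4^7, 590) = 590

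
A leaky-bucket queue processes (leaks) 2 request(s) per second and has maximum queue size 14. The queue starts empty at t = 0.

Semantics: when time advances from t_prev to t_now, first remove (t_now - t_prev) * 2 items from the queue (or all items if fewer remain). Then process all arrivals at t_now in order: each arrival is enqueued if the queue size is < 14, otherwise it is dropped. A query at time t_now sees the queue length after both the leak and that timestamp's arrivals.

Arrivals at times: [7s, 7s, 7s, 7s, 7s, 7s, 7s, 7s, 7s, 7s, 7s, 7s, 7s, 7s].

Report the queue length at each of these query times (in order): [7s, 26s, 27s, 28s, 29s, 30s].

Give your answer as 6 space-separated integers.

Answer: 14 0 0 0 0 0

Derivation:
Queue lengths at query times:
  query t=7s: backlog = 14
  query t=26s: backlog = 0
  query t=27s: backlog = 0
  query t=28s: backlog = 0
  query t=29s: backlog = 0
  query t=30s: backlog = 0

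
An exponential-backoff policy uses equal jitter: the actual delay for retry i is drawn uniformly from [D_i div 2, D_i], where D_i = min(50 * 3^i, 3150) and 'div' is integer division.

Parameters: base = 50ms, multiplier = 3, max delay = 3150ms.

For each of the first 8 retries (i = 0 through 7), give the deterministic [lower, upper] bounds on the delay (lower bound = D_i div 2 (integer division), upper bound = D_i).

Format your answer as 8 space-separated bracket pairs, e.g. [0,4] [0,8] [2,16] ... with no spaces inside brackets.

Answer: [25,50] [75,150] [225,450] [675,1350] [1575,3150] [1575,3150] [1575,3150] [1575,3150]

Derivation:
Computing bounds per retry:
  i=0: D_i=min(50*3^0,3150)=50, bounds=[25,50]
  i=1: D_i=min(50*3^1,3150)=150, bounds=[75,150]
  i=2: D_i=min(50*3^2,3150)=450, bounds=[225,450]
  i=3: D_i=min(50*3^3,3150)=1350, bounds=[675,1350]
  i=4: D_i=min(50*3^4,3150)=3150, bounds=[1575,3150]
  i=5: D_i=min(50*3^5,3150)=3150, bounds=[1575,3150]
  i=6: D_i=min(50*3^6,3150)=3150, bounds=[1575,3150]
  i=7: D_i=min(50*3^7,3150)=3150, bounds=[1575,3150]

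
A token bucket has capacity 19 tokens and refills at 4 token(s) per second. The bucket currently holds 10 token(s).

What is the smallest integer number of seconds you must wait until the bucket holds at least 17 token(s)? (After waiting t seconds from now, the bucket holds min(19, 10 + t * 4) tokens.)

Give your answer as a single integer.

Need 10 + t * 4 >= 17, so t >= 7/4.
Smallest integer t = ceil(7/4) = 2.

Answer: 2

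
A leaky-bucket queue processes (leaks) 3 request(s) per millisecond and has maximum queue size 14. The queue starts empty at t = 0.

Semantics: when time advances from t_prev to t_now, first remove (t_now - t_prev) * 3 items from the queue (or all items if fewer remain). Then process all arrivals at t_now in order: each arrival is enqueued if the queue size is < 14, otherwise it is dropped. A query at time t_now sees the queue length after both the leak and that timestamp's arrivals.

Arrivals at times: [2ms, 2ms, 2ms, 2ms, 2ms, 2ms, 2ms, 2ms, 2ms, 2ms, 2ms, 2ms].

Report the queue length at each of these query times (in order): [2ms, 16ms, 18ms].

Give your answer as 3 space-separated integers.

Queue lengths at query times:
  query t=2ms: backlog = 12
  query t=16ms: backlog = 0
  query t=18ms: backlog = 0

Answer: 12 0 0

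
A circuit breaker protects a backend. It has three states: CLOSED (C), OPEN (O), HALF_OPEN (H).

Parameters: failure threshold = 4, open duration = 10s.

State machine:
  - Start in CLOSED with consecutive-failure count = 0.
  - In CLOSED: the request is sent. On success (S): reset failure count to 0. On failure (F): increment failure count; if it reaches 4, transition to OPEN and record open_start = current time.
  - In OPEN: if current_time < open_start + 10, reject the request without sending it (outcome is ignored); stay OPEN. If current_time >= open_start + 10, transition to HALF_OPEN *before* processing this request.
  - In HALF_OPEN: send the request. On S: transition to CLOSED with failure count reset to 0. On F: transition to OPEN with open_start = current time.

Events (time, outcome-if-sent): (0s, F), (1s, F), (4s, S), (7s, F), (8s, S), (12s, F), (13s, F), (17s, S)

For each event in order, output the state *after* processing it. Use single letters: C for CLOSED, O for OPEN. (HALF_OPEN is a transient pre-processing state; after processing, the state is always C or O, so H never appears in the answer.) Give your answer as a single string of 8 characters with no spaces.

State after each event:
  event#1 t=0s outcome=F: state=CLOSED
  event#2 t=1s outcome=F: state=CLOSED
  event#3 t=4s outcome=S: state=CLOSED
  event#4 t=7s outcome=F: state=CLOSED
  event#5 t=8s outcome=S: state=CLOSED
  event#6 t=12s outcome=F: state=CLOSED
  event#7 t=13s outcome=F: state=CLOSED
  event#8 t=17s outcome=S: state=CLOSED

Answer: CCCCCCCC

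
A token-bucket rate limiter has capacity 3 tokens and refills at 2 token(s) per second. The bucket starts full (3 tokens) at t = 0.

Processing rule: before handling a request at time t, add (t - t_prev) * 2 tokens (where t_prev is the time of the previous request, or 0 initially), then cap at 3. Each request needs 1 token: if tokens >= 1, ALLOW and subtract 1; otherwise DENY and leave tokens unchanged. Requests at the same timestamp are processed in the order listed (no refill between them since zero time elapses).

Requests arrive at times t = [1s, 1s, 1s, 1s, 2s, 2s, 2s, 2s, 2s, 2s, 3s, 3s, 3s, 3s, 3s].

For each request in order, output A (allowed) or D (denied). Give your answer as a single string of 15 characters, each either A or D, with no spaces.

Answer: AAADAADDDDAADDD

Derivation:
Simulating step by step:
  req#1 t=1s: ALLOW
  req#2 t=1s: ALLOW
  req#3 t=1s: ALLOW
  req#4 t=1s: DENY
  req#5 t=2s: ALLOW
  req#6 t=2s: ALLOW
  req#7 t=2s: DENY
  req#8 t=2s: DENY
  req#9 t=2s: DENY
  req#10 t=2s: DENY
  req#11 t=3s: ALLOW
  req#12 t=3s: ALLOW
  req#13 t=3s: DENY
  req#14 t=3s: DENY
  req#15 t=3s: DENY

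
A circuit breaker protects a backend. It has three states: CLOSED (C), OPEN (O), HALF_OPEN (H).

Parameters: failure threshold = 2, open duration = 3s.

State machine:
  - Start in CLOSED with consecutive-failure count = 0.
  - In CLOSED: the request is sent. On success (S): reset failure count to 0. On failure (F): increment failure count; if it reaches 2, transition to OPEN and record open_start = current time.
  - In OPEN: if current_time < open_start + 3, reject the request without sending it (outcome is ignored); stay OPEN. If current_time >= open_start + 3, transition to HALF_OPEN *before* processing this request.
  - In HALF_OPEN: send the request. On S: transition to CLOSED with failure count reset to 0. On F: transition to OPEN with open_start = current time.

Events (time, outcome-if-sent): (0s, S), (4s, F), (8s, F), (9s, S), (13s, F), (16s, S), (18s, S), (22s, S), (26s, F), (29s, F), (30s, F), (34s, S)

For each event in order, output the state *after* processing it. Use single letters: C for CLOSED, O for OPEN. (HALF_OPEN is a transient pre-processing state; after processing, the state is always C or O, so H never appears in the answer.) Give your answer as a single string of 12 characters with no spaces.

State after each event:
  event#1 t=0s outcome=S: state=CLOSED
  event#2 t=4s outcome=F: state=CLOSED
  event#3 t=8s outcome=F: state=OPEN
  event#4 t=9s outcome=S: state=OPEN
  event#5 t=13s outcome=F: state=OPEN
  event#6 t=16s outcome=S: state=CLOSED
  event#7 t=18s outcome=S: state=CLOSED
  event#8 t=22s outcome=S: state=CLOSED
  event#9 t=26s outcome=F: state=CLOSED
  event#10 t=29s outcome=F: state=OPEN
  event#11 t=30s outcome=F: state=OPEN
  event#12 t=34s outcome=S: state=CLOSED

Answer: CCOOOCCCCOOC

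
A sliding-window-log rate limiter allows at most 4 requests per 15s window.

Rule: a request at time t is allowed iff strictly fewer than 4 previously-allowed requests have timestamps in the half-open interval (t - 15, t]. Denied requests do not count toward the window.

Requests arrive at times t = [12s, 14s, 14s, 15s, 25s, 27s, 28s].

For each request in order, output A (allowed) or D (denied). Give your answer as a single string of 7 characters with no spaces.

Tracking allowed requests in the window:
  req#1 t=12s: ALLOW
  req#2 t=14s: ALLOW
  req#3 t=14s: ALLOW
  req#4 t=15s: ALLOW
  req#5 t=25s: DENY
  req#6 t=27s: ALLOW
  req#7 t=28s: DENY

Answer: AAAADAD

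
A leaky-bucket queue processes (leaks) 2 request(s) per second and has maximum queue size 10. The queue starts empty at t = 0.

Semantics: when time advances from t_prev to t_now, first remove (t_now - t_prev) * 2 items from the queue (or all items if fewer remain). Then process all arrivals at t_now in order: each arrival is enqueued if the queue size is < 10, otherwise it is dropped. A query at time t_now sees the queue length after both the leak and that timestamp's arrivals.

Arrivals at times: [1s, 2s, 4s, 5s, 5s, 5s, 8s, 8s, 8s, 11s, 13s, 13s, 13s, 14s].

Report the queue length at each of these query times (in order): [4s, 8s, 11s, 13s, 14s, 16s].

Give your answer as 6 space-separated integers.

Answer: 1 3 1 3 2 0

Derivation:
Queue lengths at query times:
  query t=4s: backlog = 1
  query t=8s: backlog = 3
  query t=11s: backlog = 1
  query t=13s: backlog = 3
  query t=14s: backlog = 2
  query t=16s: backlog = 0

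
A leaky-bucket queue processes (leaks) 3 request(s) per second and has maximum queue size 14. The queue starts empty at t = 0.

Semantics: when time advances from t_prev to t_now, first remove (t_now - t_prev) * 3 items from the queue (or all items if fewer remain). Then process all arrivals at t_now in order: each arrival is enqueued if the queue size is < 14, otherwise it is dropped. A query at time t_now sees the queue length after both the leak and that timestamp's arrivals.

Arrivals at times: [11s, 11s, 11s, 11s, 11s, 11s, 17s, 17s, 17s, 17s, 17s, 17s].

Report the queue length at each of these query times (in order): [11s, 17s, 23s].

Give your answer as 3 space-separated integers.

Queue lengths at query times:
  query t=11s: backlog = 6
  query t=17s: backlog = 6
  query t=23s: backlog = 0

Answer: 6 6 0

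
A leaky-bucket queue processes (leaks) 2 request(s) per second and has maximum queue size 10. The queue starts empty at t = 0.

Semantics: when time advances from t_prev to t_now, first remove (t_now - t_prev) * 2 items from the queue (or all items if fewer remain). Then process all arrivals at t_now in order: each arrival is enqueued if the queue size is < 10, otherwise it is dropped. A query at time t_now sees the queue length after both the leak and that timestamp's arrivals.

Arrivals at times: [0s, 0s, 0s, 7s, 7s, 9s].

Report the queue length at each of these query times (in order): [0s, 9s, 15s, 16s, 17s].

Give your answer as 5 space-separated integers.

Answer: 3 1 0 0 0

Derivation:
Queue lengths at query times:
  query t=0s: backlog = 3
  query t=9s: backlog = 1
  query t=15s: backlog = 0
  query t=16s: backlog = 0
  query t=17s: backlog = 0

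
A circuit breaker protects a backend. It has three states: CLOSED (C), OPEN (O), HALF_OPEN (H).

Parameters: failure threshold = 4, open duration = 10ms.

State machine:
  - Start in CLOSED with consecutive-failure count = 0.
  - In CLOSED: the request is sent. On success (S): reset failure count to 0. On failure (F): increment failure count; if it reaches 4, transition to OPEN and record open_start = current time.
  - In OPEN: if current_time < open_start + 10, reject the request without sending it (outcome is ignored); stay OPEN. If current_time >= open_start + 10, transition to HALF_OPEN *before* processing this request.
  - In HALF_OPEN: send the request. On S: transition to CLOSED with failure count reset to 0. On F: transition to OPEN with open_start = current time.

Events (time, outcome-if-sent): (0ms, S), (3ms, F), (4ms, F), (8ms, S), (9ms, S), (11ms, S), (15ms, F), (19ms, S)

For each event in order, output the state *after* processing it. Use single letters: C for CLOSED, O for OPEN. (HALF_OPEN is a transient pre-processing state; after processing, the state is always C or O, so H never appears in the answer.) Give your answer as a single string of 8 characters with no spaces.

Answer: CCCCCCCC

Derivation:
State after each event:
  event#1 t=0ms outcome=S: state=CLOSED
  event#2 t=3ms outcome=F: state=CLOSED
  event#3 t=4ms outcome=F: state=CLOSED
  event#4 t=8ms outcome=S: state=CLOSED
  event#5 t=9ms outcome=S: state=CLOSED
  event#6 t=11ms outcome=S: state=CLOSED
  event#7 t=15ms outcome=F: state=CLOSED
  event#8 t=19ms outcome=S: state=CLOSED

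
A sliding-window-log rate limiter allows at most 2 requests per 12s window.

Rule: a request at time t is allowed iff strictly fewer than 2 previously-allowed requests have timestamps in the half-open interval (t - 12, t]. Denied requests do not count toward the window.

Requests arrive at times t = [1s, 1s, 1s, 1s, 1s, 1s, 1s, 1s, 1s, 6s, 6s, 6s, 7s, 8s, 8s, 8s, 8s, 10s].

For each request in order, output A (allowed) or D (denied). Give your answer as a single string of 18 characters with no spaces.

Answer: AADDDDDDDDDDDDDDDD

Derivation:
Tracking allowed requests in the window:
  req#1 t=1s: ALLOW
  req#2 t=1s: ALLOW
  req#3 t=1s: DENY
  req#4 t=1s: DENY
  req#5 t=1s: DENY
  req#6 t=1s: DENY
  req#7 t=1s: DENY
  req#8 t=1s: DENY
  req#9 t=1s: DENY
  req#10 t=6s: DENY
  req#11 t=6s: DENY
  req#12 t=6s: DENY
  req#13 t=7s: DENY
  req#14 t=8s: DENY
  req#15 t=8s: DENY
  req#16 t=8s: DENY
  req#17 t=8s: DENY
  req#18 t=10s: DENY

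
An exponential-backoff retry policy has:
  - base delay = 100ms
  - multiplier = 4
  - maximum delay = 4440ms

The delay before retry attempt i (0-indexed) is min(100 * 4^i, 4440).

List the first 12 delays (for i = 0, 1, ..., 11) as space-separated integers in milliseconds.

Answer: 100 400 1600 4440 4440 4440 4440 4440 4440 4440 4440 4440

Derivation:
Computing each delay:
  i=0: min(100*4^0, 4440) = 100
  i=1: min(100*4^1, 4440) = 400
  i=2: min(100*4^2, 4440) = 1600
  i=3: min(100*4^3, 4440) = 4440
  i=4: min(100*4^4, 4440) = 4440
  i=5: min(100*4^5, 4440) = 4440
  i=6: min(100*4^6, 4440) = 4440
  i=7: min(100*4^7, 4440) = 4440
  i=8: min(100*4^8, 4440) = 4440
  i=9: min(100*4^9, 4440) = 4440
  i=10: min(100*4^10, 4440) = 4440
  i=11: min(100*4^11, 4440) = 4440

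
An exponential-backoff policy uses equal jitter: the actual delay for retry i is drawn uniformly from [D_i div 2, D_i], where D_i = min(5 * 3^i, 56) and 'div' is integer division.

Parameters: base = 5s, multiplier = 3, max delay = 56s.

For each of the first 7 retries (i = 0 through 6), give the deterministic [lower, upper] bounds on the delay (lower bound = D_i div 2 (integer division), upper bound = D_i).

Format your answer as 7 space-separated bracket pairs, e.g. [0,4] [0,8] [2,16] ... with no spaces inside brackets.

Computing bounds per retry:
  i=0: D_i=min(5*3^0,56)=5, bounds=[2,5]
  i=1: D_i=min(5*3^1,56)=15, bounds=[7,15]
  i=2: D_i=min(5*3^2,56)=45, bounds=[22,45]
  i=3: D_i=min(5*3^3,56)=56, bounds=[28,56]
  i=4: D_i=min(5*3^4,56)=56, bounds=[28,56]
  i=5: D_i=min(5*3^5,56)=56, bounds=[28,56]
  i=6: D_i=min(5*3^6,56)=56, bounds=[28,56]

Answer: [2,5] [7,15] [22,45] [28,56] [28,56] [28,56] [28,56]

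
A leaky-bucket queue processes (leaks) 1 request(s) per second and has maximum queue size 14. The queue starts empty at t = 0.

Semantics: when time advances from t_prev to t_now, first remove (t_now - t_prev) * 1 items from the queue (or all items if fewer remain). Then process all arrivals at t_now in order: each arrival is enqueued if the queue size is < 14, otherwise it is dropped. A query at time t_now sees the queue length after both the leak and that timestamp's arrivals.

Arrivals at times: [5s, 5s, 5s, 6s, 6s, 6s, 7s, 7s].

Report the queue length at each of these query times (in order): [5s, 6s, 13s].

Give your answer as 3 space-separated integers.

Answer: 3 5 0

Derivation:
Queue lengths at query times:
  query t=5s: backlog = 3
  query t=6s: backlog = 5
  query t=13s: backlog = 0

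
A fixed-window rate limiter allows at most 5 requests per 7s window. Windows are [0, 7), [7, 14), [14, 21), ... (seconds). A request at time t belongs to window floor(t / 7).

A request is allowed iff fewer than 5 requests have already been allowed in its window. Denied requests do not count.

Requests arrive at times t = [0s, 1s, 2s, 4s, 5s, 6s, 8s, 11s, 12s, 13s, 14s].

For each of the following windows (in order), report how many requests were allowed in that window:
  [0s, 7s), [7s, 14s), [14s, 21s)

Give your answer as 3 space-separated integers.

Answer: 5 4 1

Derivation:
Processing requests:
  req#1 t=0s (window 0): ALLOW
  req#2 t=1s (window 0): ALLOW
  req#3 t=2s (window 0): ALLOW
  req#4 t=4s (window 0): ALLOW
  req#5 t=5s (window 0): ALLOW
  req#6 t=6s (window 0): DENY
  req#7 t=8s (window 1): ALLOW
  req#8 t=11s (window 1): ALLOW
  req#9 t=12s (window 1): ALLOW
  req#10 t=13s (window 1): ALLOW
  req#11 t=14s (window 2): ALLOW

Allowed counts by window: 5 4 1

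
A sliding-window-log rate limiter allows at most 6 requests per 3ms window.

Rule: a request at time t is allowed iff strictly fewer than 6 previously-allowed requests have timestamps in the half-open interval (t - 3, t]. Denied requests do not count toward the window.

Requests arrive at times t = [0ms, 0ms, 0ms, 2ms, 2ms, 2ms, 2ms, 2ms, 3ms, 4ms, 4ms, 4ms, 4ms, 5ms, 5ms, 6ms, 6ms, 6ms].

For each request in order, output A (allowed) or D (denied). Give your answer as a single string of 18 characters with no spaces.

Answer: AAAAAADDAAADDAAAAD

Derivation:
Tracking allowed requests in the window:
  req#1 t=0ms: ALLOW
  req#2 t=0ms: ALLOW
  req#3 t=0ms: ALLOW
  req#4 t=2ms: ALLOW
  req#5 t=2ms: ALLOW
  req#6 t=2ms: ALLOW
  req#7 t=2ms: DENY
  req#8 t=2ms: DENY
  req#9 t=3ms: ALLOW
  req#10 t=4ms: ALLOW
  req#11 t=4ms: ALLOW
  req#12 t=4ms: DENY
  req#13 t=4ms: DENY
  req#14 t=5ms: ALLOW
  req#15 t=5ms: ALLOW
  req#16 t=6ms: ALLOW
  req#17 t=6ms: ALLOW
  req#18 t=6ms: DENY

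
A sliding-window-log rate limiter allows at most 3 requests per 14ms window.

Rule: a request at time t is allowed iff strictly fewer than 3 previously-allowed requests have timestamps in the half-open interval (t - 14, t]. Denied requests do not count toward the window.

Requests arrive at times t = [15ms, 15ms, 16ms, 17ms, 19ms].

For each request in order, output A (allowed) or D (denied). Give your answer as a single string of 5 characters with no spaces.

Answer: AAADD

Derivation:
Tracking allowed requests in the window:
  req#1 t=15ms: ALLOW
  req#2 t=15ms: ALLOW
  req#3 t=16ms: ALLOW
  req#4 t=17ms: DENY
  req#5 t=19ms: DENY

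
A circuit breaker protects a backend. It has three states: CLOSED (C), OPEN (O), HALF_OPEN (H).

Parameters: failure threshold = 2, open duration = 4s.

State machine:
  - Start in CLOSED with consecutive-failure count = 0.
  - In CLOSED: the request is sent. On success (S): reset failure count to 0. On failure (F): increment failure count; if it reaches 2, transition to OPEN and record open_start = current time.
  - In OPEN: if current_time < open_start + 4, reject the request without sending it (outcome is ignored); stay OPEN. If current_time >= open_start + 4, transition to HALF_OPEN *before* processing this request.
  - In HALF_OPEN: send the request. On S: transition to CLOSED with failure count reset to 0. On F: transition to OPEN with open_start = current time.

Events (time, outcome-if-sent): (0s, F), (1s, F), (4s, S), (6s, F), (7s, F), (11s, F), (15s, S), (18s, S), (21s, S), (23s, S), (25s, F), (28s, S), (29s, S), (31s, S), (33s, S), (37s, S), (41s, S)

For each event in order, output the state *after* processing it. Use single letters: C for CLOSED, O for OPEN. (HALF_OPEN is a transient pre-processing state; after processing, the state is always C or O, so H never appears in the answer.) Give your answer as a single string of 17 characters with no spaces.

Answer: COOOOOCCCCCCCCCCC

Derivation:
State after each event:
  event#1 t=0s outcome=F: state=CLOSED
  event#2 t=1s outcome=F: state=OPEN
  event#3 t=4s outcome=S: state=OPEN
  event#4 t=6s outcome=F: state=OPEN
  event#5 t=7s outcome=F: state=OPEN
  event#6 t=11s outcome=F: state=OPEN
  event#7 t=15s outcome=S: state=CLOSED
  event#8 t=18s outcome=S: state=CLOSED
  event#9 t=21s outcome=S: state=CLOSED
  event#10 t=23s outcome=S: state=CLOSED
  event#11 t=25s outcome=F: state=CLOSED
  event#12 t=28s outcome=S: state=CLOSED
  event#13 t=29s outcome=S: state=CLOSED
  event#14 t=31s outcome=S: state=CLOSED
  event#15 t=33s outcome=S: state=CLOSED
  event#16 t=37s outcome=S: state=CLOSED
  event#17 t=41s outcome=S: state=CLOSED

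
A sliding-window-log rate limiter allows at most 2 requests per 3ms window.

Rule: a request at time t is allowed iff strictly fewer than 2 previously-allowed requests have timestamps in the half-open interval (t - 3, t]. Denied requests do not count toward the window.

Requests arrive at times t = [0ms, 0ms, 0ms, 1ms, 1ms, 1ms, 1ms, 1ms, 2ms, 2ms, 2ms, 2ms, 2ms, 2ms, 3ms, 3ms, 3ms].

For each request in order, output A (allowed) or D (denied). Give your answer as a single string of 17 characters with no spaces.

Tracking allowed requests in the window:
  req#1 t=0ms: ALLOW
  req#2 t=0ms: ALLOW
  req#3 t=0ms: DENY
  req#4 t=1ms: DENY
  req#5 t=1ms: DENY
  req#6 t=1ms: DENY
  req#7 t=1ms: DENY
  req#8 t=1ms: DENY
  req#9 t=2ms: DENY
  req#10 t=2ms: DENY
  req#11 t=2ms: DENY
  req#12 t=2ms: DENY
  req#13 t=2ms: DENY
  req#14 t=2ms: DENY
  req#15 t=3ms: ALLOW
  req#16 t=3ms: ALLOW
  req#17 t=3ms: DENY

Answer: AADDDDDDDDDDDDAAD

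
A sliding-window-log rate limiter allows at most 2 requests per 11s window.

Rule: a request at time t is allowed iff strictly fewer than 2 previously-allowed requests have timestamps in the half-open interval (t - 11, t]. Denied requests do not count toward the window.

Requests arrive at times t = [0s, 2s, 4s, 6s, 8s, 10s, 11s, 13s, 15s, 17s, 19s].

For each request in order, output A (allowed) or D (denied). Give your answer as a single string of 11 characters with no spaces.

Answer: AADDDDAADDD

Derivation:
Tracking allowed requests in the window:
  req#1 t=0s: ALLOW
  req#2 t=2s: ALLOW
  req#3 t=4s: DENY
  req#4 t=6s: DENY
  req#5 t=8s: DENY
  req#6 t=10s: DENY
  req#7 t=11s: ALLOW
  req#8 t=13s: ALLOW
  req#9 t=15s: DENY
  req#10 t=17s: DENY
  req#11 t=19s: DENY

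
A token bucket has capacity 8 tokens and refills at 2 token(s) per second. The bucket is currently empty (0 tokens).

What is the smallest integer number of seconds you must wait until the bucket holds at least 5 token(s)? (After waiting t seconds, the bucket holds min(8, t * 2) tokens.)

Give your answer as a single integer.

Answer: 3

Derivation:
Need t * 2 >= 5, so t >= 5/2.
Smallest integer t = ceil(5/2) = 3.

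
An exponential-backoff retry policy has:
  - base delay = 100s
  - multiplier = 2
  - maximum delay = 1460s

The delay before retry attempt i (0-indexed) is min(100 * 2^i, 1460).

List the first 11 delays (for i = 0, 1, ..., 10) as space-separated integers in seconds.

Answer: 100 200 400 800 1460 1460 1460 1460 1460 1460 1460

Derivation:
Computing each delay:
  i=0: min(100*2^0, 1460) = 100
  i=1: min(100*2^1, 1460) = 200
  i=2: min(100*2^2, 1460) = 400
  i=3: min(100*2^3, 1460) = 800
  i=4: min(100*2^4, 1460) = 1460
  i=5: min(100*2^5, 1460) = 1460
  i=6: min(100*2^6, 1460) = 1460
  i=7: min(100*2^7, 1460) = 1460
  i=8: min(100*2^8, 1460) = 1460
  i=9: min(100*2^9, 1460) = 1460
  i=10: min(100*2^10, 1460) = 1460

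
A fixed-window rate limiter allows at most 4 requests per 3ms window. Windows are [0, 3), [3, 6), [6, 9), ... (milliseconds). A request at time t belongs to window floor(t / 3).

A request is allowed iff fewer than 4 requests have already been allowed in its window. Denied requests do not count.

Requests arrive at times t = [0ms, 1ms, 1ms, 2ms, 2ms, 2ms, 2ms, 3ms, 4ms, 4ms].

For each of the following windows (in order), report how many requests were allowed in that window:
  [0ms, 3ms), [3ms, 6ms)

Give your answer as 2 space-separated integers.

Processing requests:
  req#1 t=0ms (window 0): ALLOW
  req#2 t=1ms (window 0): ALLOW
  req#3 t=1ms (window 0): ALLOW
  req#4 t=2ms (window 0): ALLOW
  req#5 t=2ms (window 0): DENY
  req#6 t=2ms (window 0): DENY
  req#7 t=2ms (window 0): DENY
  req#8 t=3ms (window 1): ALLOW
  req#9 t=4ms (window 1): ALLOW
  req#10 t=4ms (window 1): ALLOW

Allowed counts by window: 4 3

Answer: 4 3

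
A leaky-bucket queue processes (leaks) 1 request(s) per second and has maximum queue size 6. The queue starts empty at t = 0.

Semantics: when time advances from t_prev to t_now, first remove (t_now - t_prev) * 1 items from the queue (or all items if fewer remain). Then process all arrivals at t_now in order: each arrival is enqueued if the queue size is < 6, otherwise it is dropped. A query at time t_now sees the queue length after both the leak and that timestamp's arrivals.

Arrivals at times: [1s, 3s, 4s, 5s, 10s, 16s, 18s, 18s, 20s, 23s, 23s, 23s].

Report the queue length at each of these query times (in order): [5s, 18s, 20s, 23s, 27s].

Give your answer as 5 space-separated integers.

Queue lengths at query times:
  query t=5s: backlog = 1
  query t=18s: backlog = 2
  query t=20s: backlog = 1
  query t=23s: backlog = 3
  query t=27s: backlog = 0

Answer: 1 2 1 3 0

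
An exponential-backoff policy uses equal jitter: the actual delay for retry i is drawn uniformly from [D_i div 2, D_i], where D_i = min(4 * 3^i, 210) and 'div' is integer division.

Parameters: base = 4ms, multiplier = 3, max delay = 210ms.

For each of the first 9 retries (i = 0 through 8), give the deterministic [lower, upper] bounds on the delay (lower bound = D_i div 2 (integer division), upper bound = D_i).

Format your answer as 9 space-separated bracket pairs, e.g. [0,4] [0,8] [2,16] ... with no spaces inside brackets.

Answer: [2,4] [6,12] [18,36] [54,108] [105,210] [105,210] [105,210] [105,210] [105,210]

Derivation:
Computing bounds per retry:
  i=0: D_i=min(4*3^0,210)=4, bounds=[2,4]
  i=1: D_i=min(4*3^1,210)=12, bounds=[6,12]
  i=2: D_i=min(4*3^2,210)=36, bounds=[18,36]
  i=3: D_i=min(4*3^3,210)=108, bounds=[54,108]
  i=4: D_i=min(4*3^4,210)=210, bounds=[105,210]
  i=5: D_i=min(4*3^5,210)=210, bounds=[105,210]
  i=6: D_i=min(4*3^6,210)=210, bounds=[105,210]
  i=7: D_i=min(4*3^7,210)=210, bounds=[105,210]
  i=8: D_i=min(4*3^8,210)=210, bounds=[105,210]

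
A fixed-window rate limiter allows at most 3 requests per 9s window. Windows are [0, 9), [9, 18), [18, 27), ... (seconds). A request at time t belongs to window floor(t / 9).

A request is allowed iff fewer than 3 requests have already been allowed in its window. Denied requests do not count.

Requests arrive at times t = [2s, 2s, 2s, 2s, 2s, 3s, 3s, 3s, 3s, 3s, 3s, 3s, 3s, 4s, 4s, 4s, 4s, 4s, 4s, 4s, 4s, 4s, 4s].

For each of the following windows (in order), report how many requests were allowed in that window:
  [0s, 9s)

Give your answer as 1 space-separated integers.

Processing requests:
  req#1 t=2s (window 0): ALLOW
  req#2 t=2s (window 0): ALLOW
  req#3 t=2s (window 0): ALLOW
  req#4 t=2s (window 0): DENY
  req#5 t=2s (window 0): DENY
  req#6 t=3s (window 0): DENY
  req#7 t=3s (window 0): DENY
  req#8 t=3s (window 0): DENY
  req#9 t=3s (window 0): DENY
  req#10 t=3s (window 0): DENY
  req#11 t=3s (window 0): DENY
  req#12 t=3s (window 0): DENY
  req#13 t=3s (window 0): DENY
  req#14 t=4s (window 0): DENY
  req#15 t=4s (window 0): DENY
  req#16 t=4s (window 0): DENY
  req#17 t=4s (window 0): DENY
  req#18 t=4s (window 0): DENY
  req#19 t=4s (window 0): DENY
  req#20 t=4s (window 0): DENY
  req#21 t=4s (window 0): DENY
  req#22 t=4s (window 0): DENY
  req#23 t=4s (window 0): DENY

Allowed counts by window: 3

Answer: 3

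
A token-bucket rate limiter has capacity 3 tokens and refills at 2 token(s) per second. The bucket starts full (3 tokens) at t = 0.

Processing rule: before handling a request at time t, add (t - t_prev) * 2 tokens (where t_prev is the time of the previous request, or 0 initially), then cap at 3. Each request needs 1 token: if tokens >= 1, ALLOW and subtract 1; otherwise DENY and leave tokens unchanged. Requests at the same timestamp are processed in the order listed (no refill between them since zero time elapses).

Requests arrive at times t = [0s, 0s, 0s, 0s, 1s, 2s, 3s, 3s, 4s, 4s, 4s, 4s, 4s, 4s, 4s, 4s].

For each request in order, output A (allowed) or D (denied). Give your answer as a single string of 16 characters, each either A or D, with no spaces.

Answer: AAADAAAAAAADDDDD

Derivation:
Simulating step by step:
  req#1 t=0s: ALLOW
  req#2 t=0s: ALLOW
  req#3 t=0s: ALLOW
  req#4 t=0s: DENY
  req#5 t=1s: ALLOW
  req#6 t=2s: ALLOW
  req#7 t=3s: ALLOW
  req#8 t=3s: ALLOW
  req#9 t=4s: ALLOW
  req#10 t=4s: ALLOW
  req#11 t=4s: ALLOW
  req#12 t=4s: DENY
  req#13 t=4s: DENY
  req#14 t=4s: DENY
  req#15 t=4s: DENY
  req#16 t=4s: DENY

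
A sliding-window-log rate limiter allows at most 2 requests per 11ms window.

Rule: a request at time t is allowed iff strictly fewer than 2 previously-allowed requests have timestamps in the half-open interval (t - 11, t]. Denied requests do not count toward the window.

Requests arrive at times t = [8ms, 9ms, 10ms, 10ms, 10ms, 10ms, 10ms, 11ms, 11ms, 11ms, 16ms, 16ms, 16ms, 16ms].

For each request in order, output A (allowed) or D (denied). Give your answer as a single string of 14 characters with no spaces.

Tracking allowed requests in the window:
  req#1 t=8ms: ALLOW
  req#2 t=9ms: ALLOW
  req#3 t=10ms: DENY
  req#4 t=10ms: DENY
  req#5 t=10ms: DENY
  req#6 t=10ms: DENY
  req#7 t=10ms: DENY
  req#8 t=11ms: DENY
  req#9 t=11ms: DENY
  req#10 t=11ms: DENY
  req#11 t=16ms: DENY
  req#12 t=16ms: DENY
  req#13 t=16ms: DENY
  req#14 t=16ms: DENY

Answer: AADDDDDDDDDDDD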